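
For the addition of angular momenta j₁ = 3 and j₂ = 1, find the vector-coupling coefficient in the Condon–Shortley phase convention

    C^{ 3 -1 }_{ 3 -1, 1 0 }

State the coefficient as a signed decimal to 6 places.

triangle: 1!·5!·1!/8! = 120/40320
(j±m)!: 2!·4!·1!·1!·2!·4! = 2304
prefactor² = (2J+1)·Δ·N² = 48
  k=0: +1/(0!·1!·4!·1!·1!·0!) = 1/24
  k=1: −1/(1!·0!·3!·0!·2!·1!) = -1/12
Σ = -1/24  ⇒  CG² = 48·(-1/24)² = 1/12
CG = −√(1/12) = -0.288675

-0.288675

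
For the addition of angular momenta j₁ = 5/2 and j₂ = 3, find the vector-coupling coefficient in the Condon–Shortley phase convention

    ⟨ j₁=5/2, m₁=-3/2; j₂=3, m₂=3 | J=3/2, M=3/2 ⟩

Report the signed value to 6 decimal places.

+0.462910

√[4·4!1!2!/8! · 1!4!6!0!3!0!] = √(3456/7)
  +(−1)^4/∏(4,0,0,2,1,0)! = 1/48  (running 1/48)
⟨..|..⟩ = √(3456/7)·(1/48) = +0.462910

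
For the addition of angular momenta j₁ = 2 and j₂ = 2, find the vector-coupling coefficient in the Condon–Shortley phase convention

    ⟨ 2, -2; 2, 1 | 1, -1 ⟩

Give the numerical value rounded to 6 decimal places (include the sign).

−√(1/5) = -0.447214

triangle: 3!×1!×1!/6! = 6/720
(j±m)!: 0!×4!×3!×1!×0!×2! = 288
prefactor² = (2J+1)×Δ×N² = 36/5
  k=3: −1/(3!×0!×1!×0!×0!×1!) = -1/6
Σ = -1/6  ⇒  CG² = 36/5×(-1/6)² = 1/5
CG = −√(1/5) = -0.447214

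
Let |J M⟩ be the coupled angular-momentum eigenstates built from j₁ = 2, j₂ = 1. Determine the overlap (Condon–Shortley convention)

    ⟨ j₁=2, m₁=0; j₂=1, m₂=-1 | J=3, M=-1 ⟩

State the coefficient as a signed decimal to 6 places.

triangle: 0!·4!·2!/7! = 48/5040
(j±m)!: 2!·2!·0!·2!·2!·4! = 384
prefactor² = (2J+1)·Δ·N² = 128/5
  k=0: +1/(0!·0!·2!·0!·2!·2!) = 1/8
Σ = 1/8  ⇒  CG² = 128/5·1/8² = 2/5
CG = +√(2/5) = +0.632456

+√(2/5) ≈ +0.632456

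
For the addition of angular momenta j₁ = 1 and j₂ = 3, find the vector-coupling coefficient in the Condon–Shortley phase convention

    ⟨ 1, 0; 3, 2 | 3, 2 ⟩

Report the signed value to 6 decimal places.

-0.577350  (= −√(1/3))

j₁+j₂−J=1  J+j₁−j₂=1  J−j₁+j₂=5  j₁+j₂+J+1=8
(j₁±m₁, j₂±m₂, J±M) = (1,1,5,1,5,1)
P² = 300
sum k=0..1:
  [0] +1/120 = 1/120
  [1] −1/24 = -1/24
S = -1/30
C² = P²·S² = 1/3 ; C = -0.577350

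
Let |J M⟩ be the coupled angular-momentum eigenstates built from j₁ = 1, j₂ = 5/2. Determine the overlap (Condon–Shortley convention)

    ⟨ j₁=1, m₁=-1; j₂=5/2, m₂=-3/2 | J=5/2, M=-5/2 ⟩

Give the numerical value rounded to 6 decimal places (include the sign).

−√(2/7) = -0.534522

triangle: 1!×1!×4!/7! = 24/5040
(j±m)!: 0!×2!×1!×4!×0!×5! = 5760
prefactor² = (2J+1)×Δ×N² = 1152/7
  k=1: −1/(1!×0!×1!×0!×0!×4!) = -1/24
Σ = -1/24  ⇒  CG² = 1152/7×(-1/24)² = 2/7
CG = −√(2/7) = -0.534522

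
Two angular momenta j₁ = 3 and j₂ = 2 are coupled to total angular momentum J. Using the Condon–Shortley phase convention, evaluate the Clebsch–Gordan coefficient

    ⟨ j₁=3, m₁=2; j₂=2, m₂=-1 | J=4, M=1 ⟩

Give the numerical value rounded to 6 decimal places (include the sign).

+√(7/20) ≈ +0.591608

√[9·1!5!3!/10! · 5!1!1!3!5!3!] = √(6480/7)
  +(−1)^0/∏(0,1,1,1,4,2)! = 1/48  (running 1/48)
  +(−1)^1/∏(1,0,0,0,5,3)! = -1/720  (running 7/360)
⟨..|..⟩ = √(6480/7)·(7/360) = +0.591608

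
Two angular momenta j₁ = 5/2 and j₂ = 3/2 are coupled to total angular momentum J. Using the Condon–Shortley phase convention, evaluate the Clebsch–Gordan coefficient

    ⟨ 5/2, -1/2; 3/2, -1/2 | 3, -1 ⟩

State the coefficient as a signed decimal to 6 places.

triangle: 1!*4!*2!/8! = 48/40320
(j±m)!: 2!*3!*1!*2!*2!*4! = 1152
prefactor² = (2J+1)*Δ*N² = 48/5
  k=0: +1/(0!*1!*3!*1!*1!*1!) = 1/6
  k=1: −1/(1!*0!*2!*0!*2!*2!) = -1/8
Σ = 1/24  ⇒  CG² = 48/5*1/24² = 1/60
CG = +√(1/60) = +0.129099

+√(1/60) ≈ +0.129099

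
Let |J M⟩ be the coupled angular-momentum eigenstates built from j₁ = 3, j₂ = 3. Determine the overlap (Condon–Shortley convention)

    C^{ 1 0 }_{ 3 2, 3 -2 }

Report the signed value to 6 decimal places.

-0.377964  (= −√(1/7))

triangle: 5!·1!·1!/8! = 120/40320
(j±m)!: 5!·1!·1!·5!·1!·1! = 14400
prefactor² = (2J+1)·Δ·N² = 900/7
  k=0: +1/(0!·5!·1!·1!·0!·0!) = 1/120
  k=1: −1/(1!·4!·0!·0!·1!·1!) = -1/24
Σ = -1/30  ⇒  CG² = 900/7·(-1/30)² = 1/7
CG = −√(1/7) = -0.377964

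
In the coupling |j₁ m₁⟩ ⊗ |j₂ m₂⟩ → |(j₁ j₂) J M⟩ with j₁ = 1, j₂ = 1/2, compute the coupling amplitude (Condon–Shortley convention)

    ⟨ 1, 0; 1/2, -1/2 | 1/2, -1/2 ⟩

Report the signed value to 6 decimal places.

+0.577350

triangle: 1!*1!*0!/3! = 1/6
(j±m)!: 1!*1!*0!*1!*0!*1! = 1
prefactor² = (2J+1)*Δ*N² = 1/3
  k=0: +1/(0!*1!*1!*0!*0!*0!) = 1
Σ = 1  ⇒  CG² = 1/3*1² = 1/3
CG = +√(1/3) = +0.577350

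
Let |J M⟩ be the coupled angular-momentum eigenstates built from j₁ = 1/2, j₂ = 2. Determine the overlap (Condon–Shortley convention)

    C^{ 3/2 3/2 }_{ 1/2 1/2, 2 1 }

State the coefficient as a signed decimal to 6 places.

j₁+j₂−J=1  J+j₁−j₂=0  J−j₁+j₂=3  j₁+j₂+J+1=5
(j₁±m₁, j₂±m₂, J±M) = (1,0,3,1,3,0)
P² = 36/5
sum k=0..0:
  [0] +1/6 = 1/6
S = 1/6
C² = P²·S² = 1/5 ; C = +0.447214

+√(1/5) = +0.447214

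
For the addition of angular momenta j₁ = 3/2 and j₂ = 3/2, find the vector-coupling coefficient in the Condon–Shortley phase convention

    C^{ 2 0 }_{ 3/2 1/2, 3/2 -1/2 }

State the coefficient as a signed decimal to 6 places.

+0.500000  (= +√(1/4))

j₁+j₂−J=1  J+j₁−j₂=2  J−j₁+j₂=2  j₁+j₂+J+1=6
(j₁±m₁, j₂±m₂, J±M) = (2,1,1,2,2,2)
P² = 4/9
sum k=0..1:
  [0] +1/1 = 1
  [1] −1/4 = -1/4
S = 3/4
C² = P²·S² = 1/4 ; C = +0.500000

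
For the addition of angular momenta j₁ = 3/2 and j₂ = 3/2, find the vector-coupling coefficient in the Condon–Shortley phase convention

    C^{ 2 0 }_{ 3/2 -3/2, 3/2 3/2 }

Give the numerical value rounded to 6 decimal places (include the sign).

−√(1/4) ≈ -0.500000

triangle: 1!·2!·2!/6! = 4/720
(j±m)!: 0!·3!·3!·0!·2!·2! = 144
prefactor² = (2J+1)·Δ·N² = 4
  k=1: −1/(1!·0!·2!·2!·0!·0!) = -1/4
Σ = -1/4  ⇒  CG² = 4·(-1/4)² = 1/4
CG = −√(1/4) = -0.500000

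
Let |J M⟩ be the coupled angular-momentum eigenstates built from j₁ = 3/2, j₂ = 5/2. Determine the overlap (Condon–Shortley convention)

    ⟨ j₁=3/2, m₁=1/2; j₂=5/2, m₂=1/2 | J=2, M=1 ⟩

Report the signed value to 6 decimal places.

−√(25/84) = -0.545545

triangle: 2!·1!·3!/7! = 12/5040
(j±m)!: 2!·1!·3!·2!·3!·1! = 144
prefactor² = (2J+1)·Δ·N² = 12/7
  k=0: +1/(0!·2!·1!·3!·0!·0!) = 1/12
  k=1: −1/(1!·1!·0!·2!·1!·1!) = -1/2
Σ = -5/12  ⇒  CG² = 12/7·(-5/12)² = 25/84
CG = −√(25/84) = -0.545545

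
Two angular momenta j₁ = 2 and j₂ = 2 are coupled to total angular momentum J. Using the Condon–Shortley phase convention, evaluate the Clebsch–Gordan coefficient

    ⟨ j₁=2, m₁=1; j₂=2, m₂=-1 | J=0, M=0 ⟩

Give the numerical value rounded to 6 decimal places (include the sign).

−√(1/5) ≈ -0.447214

√[1·4!0!0!/5! · 3!1!1!3!0!0!] = √(36/5)
  +(−1)^1/∏(1,3,0,0,0,0)! = -1/6  (running -1/6)
⟨..|..⟩ = √(36/5)·(-1/6) = -0.447214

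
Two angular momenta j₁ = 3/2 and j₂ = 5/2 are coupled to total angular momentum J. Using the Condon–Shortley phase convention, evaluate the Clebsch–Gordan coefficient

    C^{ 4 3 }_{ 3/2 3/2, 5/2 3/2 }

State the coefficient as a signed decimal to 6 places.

triangle: 0!*3!*5!/9! = 720/362880
(j±m)!: 3!*0!*4!*1!*7!*1! = 725760
prefactor² = (2J+1)*Δ*N² = 12960
  k=0: +1/(0!*0!*0!*4!*3!*1!) = 1/144
Σ = 1/144  ⇒  CG² = 12960*1/144² = 5/8
CG = +√(5/8) = +0.790569

+√(5/8) = +0.790569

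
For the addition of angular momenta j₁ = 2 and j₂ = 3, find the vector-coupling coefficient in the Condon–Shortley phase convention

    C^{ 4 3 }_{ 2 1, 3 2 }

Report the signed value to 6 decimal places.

j₁+j₂−J=1  J+j₁−j₂=3  J−j₁+j₂=5  j₁+j₂+J+1=10
(j₁±m₁, j₂±m₂, J±M) = (3,1,5,1,7,1)
P² = 6480
sum k=0..1:
  [0] +1/240 = 1/240
  [1] −1/144 = -1/144
S = -1/360
C² = P²·S² = 1/20 ; C = -0.223607

−√(1/20) = -0.223607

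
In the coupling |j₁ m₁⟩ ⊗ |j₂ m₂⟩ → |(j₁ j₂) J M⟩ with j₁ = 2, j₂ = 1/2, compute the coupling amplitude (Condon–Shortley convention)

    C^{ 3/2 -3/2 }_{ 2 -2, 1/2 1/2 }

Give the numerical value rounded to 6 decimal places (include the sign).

triangle: 1!×3!×0!/5! = 6/120
(j±m)!: 0!×4!×1!×0!×0!×3! = 144
prefactor² = (2J+1)×Δ×N² = 144/5
  k=1: −1/(1!×0!×3!×0!×0!×0!) = -1/6
Σ = -1/6  ⇒  CG² = 144/5×(-1/6)² = 4/5
CG = −√(4/5) = -0.894427

-0.894427  (= −√(4/5))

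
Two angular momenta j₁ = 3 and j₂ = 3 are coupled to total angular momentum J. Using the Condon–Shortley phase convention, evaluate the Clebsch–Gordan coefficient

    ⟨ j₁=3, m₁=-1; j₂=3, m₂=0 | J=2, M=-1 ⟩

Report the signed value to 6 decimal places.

+√(1/42) = +0.154303

√[5·4!2!2!/9! · 2!4!3!3!1!3!] = √(96/7)
  +(−1)^2/∏(2,2,2,1,0,1)! = 1/8  (running 1/8)
  +(−1)^3/∏(3,1,1,0,1,2)! = -1/12  (running 1/24)
⟨..|..⟩ = √(96/7)·(1/24) = +0.154303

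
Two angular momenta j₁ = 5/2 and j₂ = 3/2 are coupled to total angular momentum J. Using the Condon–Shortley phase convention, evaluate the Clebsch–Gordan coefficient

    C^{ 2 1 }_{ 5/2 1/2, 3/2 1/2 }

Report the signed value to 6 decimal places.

−√(25/84) = -0.545545

√[5·2!3!1!/7! · 3!2!2!1!3!1!] = √(12/7)
  +(−1)^1/∏(1,1,1,1,2,0)! = -1/2  (running -1/2)
  +(−1)^2/∏(2,0,0,0,3,1)! = 1/12  (running -5/12)
⟨..|..⟩ = √(12/7)·(-5/12) = -0.545545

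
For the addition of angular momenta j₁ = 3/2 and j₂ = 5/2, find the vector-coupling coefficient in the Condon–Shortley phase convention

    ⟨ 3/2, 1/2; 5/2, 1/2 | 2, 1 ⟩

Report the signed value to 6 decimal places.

√[5·2!1!3!/7! · 2!1!3!2!3!1!] = √(12/7)
  +(−1)^0/∏(0,2,1,3,0,0)! = 1/12  (running 1/12)
  +(−1)^1/∏(1,1,0,2,1,1)! = -1/2  (running -5/12)
⟨..|..⟩ = √(12/7)·(-5/12) = -0.545545

-0.545545  (= −√(25/84))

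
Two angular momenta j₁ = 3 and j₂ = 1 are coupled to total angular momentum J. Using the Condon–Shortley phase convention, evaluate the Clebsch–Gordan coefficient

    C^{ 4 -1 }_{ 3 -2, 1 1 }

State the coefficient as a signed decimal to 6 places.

√[9·0!6!2!/9! · 1!5!2!0!3!5!] = √(43200/7)
  +(−1)^0/∏(0,0,5,2,1,0)! = 1/240  (running 1/240)
⟨..|..⟩ = √(43200/7)·(1/240) = +0.327327

+0.327327  (= +√(3/28))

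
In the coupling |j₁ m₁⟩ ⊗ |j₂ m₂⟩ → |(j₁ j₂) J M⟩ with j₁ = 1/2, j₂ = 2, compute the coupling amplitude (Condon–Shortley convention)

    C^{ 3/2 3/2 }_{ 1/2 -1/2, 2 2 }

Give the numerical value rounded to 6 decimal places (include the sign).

-0.894427  (= −√(4/5))

triangle: 1!*0!*3!/5! = 6/120
(j±m)!: 0!*1!*4!*0!*3!*0! = 144
prefactor² = (2J+1)*Δ*N² = 144/5
  k=1: −1/(1!*0!*0!*3!*0!*0!) = -1/6
Σ = -1/6  ⇒  CG² = 144/5*(-1/6)² = 4/5
CG = −√(4/5) = -0.894427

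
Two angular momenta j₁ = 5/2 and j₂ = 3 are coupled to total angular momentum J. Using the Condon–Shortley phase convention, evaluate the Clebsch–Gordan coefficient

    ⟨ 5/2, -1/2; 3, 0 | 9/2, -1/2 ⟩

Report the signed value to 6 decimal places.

−√(10/231) = -0.208063

j₁+j₂−J=1  J+j₁−j₂=4  J−j₁+j₂=5  j₁+j₂+J+1=11
(j₁±m₁, j₂±m₂, J±M) = (2,3,3,3,4,5)
P² = 69120/77
sum k=0..1:
  [0] +1/72 = 1/72
  [1] −1/48 = -1/48
S = -1/144
C² = P²·S² = 10/231 ; C = -0.208063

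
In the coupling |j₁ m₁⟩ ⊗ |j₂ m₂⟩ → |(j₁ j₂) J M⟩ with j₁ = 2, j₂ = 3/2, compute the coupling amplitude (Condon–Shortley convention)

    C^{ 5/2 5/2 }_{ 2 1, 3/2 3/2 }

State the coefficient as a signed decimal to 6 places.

√[6·1!3!2!/7! · 3!1!3!0!5!0!] = √(432/7)
  +(−1)^1/∏(1,0,0,2,3,0)! = -1/12  (running -1/12)
⟨..|..⟩ = √(432/7)·(-1/12) = -0.654654

−√(3/7) ≈ -0.654654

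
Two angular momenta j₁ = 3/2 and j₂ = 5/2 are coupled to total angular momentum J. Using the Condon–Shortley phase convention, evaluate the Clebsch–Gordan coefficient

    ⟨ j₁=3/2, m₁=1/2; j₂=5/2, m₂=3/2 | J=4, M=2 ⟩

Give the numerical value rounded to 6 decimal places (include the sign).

+0.731925  (= +√(15/28))

j₁+j₂−J=0  J+j₁−j₂=3  J−j₁+j₂=5  j₁+j₂+J+1=9
(j₁±m₁, j₂±m₂, J±M) = (2,1,4,1,6,2)
P² = 8640/7
sum k=0..0:
  [0] +1/48 = 1/48
S = 1/48
C² = P²·S² = 15/28 ; C = +0.731925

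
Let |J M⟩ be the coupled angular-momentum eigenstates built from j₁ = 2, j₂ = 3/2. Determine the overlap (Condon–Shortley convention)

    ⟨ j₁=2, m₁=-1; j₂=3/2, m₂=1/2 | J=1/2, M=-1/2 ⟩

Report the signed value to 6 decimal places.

j₁+j₂−J=3  J+j₁−j₂=1  J−j₁+j₂=0  j₁+j₂+J+1=5
(j₁±m₁, j₂±m₂, J±M) = (1,3,2,1,0,1)
P² = 6/5
sum k=2..2:
  [2] +1/2 = 1/2
S = 1/2
C² = P²·S² = 3/10 ; C = +0.547723

+0.547723  (= +√(3/10))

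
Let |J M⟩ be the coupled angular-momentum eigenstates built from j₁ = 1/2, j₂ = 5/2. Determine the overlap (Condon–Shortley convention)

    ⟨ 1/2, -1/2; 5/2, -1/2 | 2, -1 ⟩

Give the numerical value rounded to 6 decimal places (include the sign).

-0.577350  (= −√(1/3))

triangle: 1!*0!*4!/6! = 24/720
(j±m)!: 0!*1!*2!*3!*1!*3! = 72
prefactor² = (2J+1)*Δ*N² = 12
  k=1: −1/(1!*0!*0!*1!*0!*3!) = -1/6
Σ = -1/6  ⇒  CG² = 12*(-1/6)² = 1/3
CG = −√(1/3) = -0.577350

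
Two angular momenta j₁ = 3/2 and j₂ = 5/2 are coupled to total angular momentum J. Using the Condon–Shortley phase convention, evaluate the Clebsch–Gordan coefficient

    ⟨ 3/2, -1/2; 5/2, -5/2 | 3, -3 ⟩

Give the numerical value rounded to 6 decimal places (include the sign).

triangle: 1!·2!·4!/8! = 48/40320
(j±m)!: 1!·2!·0!·5!·0!·6! = 172800
prefactor² = (2J+1)·Δ·N² = 1440
  k=0: +1/(0!·1!·2!·0!·0!·4!) = 1/48
Σ = 1/48  ⇒  CG² = 1440·1/48² = 5/8
CG = +√(5/8) = +0.790569

+√(5/8) = +0.790569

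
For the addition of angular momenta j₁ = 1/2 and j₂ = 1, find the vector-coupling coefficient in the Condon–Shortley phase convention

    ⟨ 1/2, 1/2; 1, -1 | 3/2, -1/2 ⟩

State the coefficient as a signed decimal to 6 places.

+√(1/3) ≈ +0.577350

triangle: 0!·1!·2!/4! = 2/24
(j±m)!: 1!·0!·0!·2!·1!·2! = 4
prefactor² = (2J+1)·Δ·N² = 4/3
  k=0: +1/(0!·0!·0!·0!·1!·2!) = 1/2
Σ = 1/2  ⇒  CG² = 4/3·1/2² = 1/3
CG = +√(1/3) = +0.577350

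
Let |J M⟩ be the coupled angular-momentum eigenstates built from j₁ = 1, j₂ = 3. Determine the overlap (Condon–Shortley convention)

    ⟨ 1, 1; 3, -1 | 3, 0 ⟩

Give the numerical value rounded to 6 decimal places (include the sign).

+√(1/2) = +0.707107

√[7·1!1!5!/8! · 2!0!2!4!3!3!] = √(72)
  +(−1)^0/∏(0,1,0,2,1,3)! = 1/12  (running 1/12)
⟨..|..⟩ = √(72)·(1/12) = +0.707107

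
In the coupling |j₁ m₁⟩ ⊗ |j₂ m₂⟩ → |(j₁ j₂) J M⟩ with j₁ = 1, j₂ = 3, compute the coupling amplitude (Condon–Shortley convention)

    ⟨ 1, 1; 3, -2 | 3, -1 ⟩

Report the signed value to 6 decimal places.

√[7·1!1!5!/8! · 2!0!1!5!2!4!] = √(240)
  +(−1)^0/∏(0,1,0,1,1,4)! = 1/24  (running 1/24)
⟨..|..⟩ = √(240)·(1/24) = +0.645497

+0.645497  (= +√(5/12))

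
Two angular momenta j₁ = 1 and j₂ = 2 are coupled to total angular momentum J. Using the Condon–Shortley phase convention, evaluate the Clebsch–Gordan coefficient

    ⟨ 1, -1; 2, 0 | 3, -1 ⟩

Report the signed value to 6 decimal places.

+0.632456

j₁+j₂−J=0  J+j₁−j₂=2  J−j₁+j₂=4  j₁+j₂+J+1=7
(j₁±m₁, j₂±m₂, J±M) = (0,2,2,2,2,4)
P² = 128/5
sum k=0..0:
  [0] +1/8 = 1/8
S = 1/8
C² = P²·S² = 2/5 ; C = +0.632456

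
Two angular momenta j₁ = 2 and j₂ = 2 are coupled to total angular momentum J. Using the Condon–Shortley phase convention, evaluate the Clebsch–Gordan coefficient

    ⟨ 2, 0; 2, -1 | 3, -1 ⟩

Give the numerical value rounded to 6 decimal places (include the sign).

√[7·1!3!3!/8! · 2!2!1!3!2!4!] = √(36/5)
  +(−1)^0/∏(0,1,2,1,1,2)! = 1/4  (running 1/4)
  +(−1)^1/∏(1,0,1,0,2,3)! = -1/12  (running 1/6)
⟨..|..⟩ = √(36/5)·(1/6) = +0.447214

+√(1/5) = +0.447214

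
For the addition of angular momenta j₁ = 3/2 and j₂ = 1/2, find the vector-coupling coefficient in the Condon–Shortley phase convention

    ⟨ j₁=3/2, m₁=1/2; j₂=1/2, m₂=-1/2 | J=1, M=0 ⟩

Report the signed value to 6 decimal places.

triangle: 1!×2!×0!/4! = 2/24
(j±m)!: 2!×1!×0!×1!×1!×1! = 2
prefactor² = (2J+1)×Δ×N² = 1/2
  k=0: +1/(0!×1!×1!×0!×1!×0!) = 1
Σ = 1  ⇒  CG² = 1/2×1² = 1/2
CG = +√(1/2) = +0.707107

+0.707107  (= +√(1/2))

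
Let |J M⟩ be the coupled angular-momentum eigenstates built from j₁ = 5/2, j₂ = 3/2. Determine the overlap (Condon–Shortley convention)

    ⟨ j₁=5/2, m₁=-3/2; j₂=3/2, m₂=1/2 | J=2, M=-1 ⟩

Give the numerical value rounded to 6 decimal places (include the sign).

√[5·2!3!1!/7! · 1!4!2!1!1!3!] = √(24/7)
  +(−1)^1/∏(1,1,3,1,0,0)! = -1/6  (running -1/6)
  +(−1)^2/∏(2,0,2,0,1,1)! = 1/4  (running 1/12)
⟨..|..⟩ = √(24/7)·(1/12) = +0.154303

+0.154303  (= +√(1/42))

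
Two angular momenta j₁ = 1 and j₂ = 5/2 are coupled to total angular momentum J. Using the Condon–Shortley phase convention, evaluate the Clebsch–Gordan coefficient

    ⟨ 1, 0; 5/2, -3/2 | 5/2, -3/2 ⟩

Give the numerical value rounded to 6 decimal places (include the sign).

+√(9/35) = +0.507093

√[6·1!1!4!/7! · 1!1!1!4!1!4!] = √(576/35)
  +(−1)^0/∏(0,1,1,1,0,3)! = 1/6  (running 1/6)
  +(−1)^1/∏(1,0,0,0,1,4)! = -1/24  (running 1/8)
⟨..|..⟩ = √(576/35)·(1/8) = +0.507093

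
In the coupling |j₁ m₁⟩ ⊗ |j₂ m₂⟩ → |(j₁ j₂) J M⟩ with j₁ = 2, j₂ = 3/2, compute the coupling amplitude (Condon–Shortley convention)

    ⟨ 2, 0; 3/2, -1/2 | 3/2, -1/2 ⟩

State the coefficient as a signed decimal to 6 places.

triangle: 2!·2!·1!/6! = 4/720
(j±m)!: 2!·2!·1!·2!·1!·2! = 16
prefactor² = (2J+1)·Δ·N² = 16/45
  k=0: +1/(0!·2!·2!·1!·0!·0!) = 1/4
  k=1: −1/(1!·1!·1!·0!·1!·1!) = -1
Σ = -3/4  ⇒  CG² = 16/45·(-3/4)² = 1/5
CG = −√(1/5) = -0.447214

-0.447214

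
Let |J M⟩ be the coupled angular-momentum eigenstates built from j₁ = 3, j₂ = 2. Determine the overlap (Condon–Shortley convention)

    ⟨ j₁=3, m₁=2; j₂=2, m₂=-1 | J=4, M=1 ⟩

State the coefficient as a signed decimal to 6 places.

+0.591608  (= +√(7/20))

triangle: 1!*5!*3!/10! = 720/3628800
(j±m)!: 5!*1!*1!*3!*5!*3! = 518400
prefactor² = (2J+1)*Δ*N² = 6480/7
  k=0: +1/(0!*1!*1!*1!*4!*2!) = 1/48
  k=1: −1/(1!*0!*0!*0!*5!*3!) = -1/720
Σ = 7/360  ⇒  CG² = 6480/7*7/360² = 7/20
CG = +√(7/20) = +0.591608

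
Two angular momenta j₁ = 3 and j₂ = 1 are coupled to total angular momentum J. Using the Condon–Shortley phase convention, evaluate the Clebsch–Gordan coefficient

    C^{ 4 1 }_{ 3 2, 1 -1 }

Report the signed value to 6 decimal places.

triangle: 0!*6!*2!/9! = 1440/362880
(j±m)!: 5!*1!*0!*2!*5!*3! = 172800
prefactor² = (2J+1)*Δ*N² = 43200/7
  k=0: +1/(0!*0!*1!*0!*5!*2!) = 1/240
Σ = 1/240  ⇒  CG² = 43200/7*1/240² = 3/28
CG = +√(3/28) = +0.327327

+√(3/28) = +0.327327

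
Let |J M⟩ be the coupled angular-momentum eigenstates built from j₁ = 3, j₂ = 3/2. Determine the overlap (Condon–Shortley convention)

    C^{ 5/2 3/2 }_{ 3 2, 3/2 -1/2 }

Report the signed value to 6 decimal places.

triangle: 2!·4!·1!/8! = 48/40320
(j±m)!: 5!·1!·1!·2!·4!·1! = 5760
prefactor² = (2J+1)·Δ·N² = 288/7
  k=0: +1/(0!·2!·1!·1!·3!·0!) = 1/12
  k=1: −1/(1!·1!·0!·0!·4!·1!) = -1/24
Σ = 1/24  ⇒  CG² = 288/7·1/24² = 1/14
CG = +√(1/14) = +0.267261

+0.267261  (= +√(1/14))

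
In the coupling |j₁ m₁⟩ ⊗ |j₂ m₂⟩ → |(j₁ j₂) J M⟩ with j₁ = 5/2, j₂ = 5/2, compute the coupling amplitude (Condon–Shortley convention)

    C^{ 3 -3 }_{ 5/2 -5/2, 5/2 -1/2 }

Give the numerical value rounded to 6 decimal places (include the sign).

+√(5/18) ≈ +0.527046

j₁+j₂−J=2  J+j₁−j₂=3  J−j₁+j₂=3  j₁+j₂+J+1=9
(j₁±m₁, j₂±m₂, J±M) = (0,5,2,3,0,6)
P² = 1440
sum k=2..2:
  [2] +1/72 = 1/72
S = 1/72
C² = P²·S² = 5/18 ; C = +0.527046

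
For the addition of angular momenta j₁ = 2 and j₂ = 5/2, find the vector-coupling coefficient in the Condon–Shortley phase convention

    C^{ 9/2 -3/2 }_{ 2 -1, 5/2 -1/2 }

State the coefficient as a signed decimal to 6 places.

+√(10/21) ≈ +0.690066

j₁+j₂−J=0  J+j₁−j₂=4  J−j₁+j₂=5  j₁+j₂+J+1=10
(j₁±m₁, j₂±m₂, J±M) = (1,3,2,3,3,6)
P² = 17280/7
sum k=0..0:
  [0] +1/72 = 1/72
S = 1/72
C² = P²·S² = 10/21 ; C = +0.690066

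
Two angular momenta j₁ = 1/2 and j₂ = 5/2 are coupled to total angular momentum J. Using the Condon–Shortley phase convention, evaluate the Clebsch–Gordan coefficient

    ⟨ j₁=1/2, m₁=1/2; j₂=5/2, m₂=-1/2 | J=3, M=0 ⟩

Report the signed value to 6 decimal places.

+0.707107

√[7·0!1!5!/7! · 1!0!2!3!3!3!] = √(72)
  +(−1)^0/∏(0,0,0,2,1,3)! = 1/12  (running 1/12)
⟨..|..⟩ = √(72)·(1/12) = +0.707107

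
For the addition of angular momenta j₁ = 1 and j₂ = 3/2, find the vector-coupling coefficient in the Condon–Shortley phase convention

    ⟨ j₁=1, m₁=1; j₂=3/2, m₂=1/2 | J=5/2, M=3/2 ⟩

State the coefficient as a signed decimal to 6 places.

√[6·0!2!3!/6! · 2!0!2!1!4!1!] = √(48/5)
  +(−1)^0/∏(0,0,0,2,2,1)! = 1/4  (running 1/4)
⟨..|..⟩ = √(48/5)·(1/4) = +0.774597

+√(3/5) = +0.774597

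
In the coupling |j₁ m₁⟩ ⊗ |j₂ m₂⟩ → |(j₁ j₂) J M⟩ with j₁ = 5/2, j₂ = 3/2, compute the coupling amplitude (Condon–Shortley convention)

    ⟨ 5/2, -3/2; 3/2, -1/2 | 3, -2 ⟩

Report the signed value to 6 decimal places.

j₁+j₂−J=1  J+j₁−j₂=4  J−j₁+j₂=2  j₁+j₂+J+1=8
(j₁±m₁, j₂±m₂, J±M) = (1,4,1,2,1,5)
P² = 48
sum k=0..1:
  [0] +1/24 = 1/24
  [1] −1/12 = -1/12
S = -1/24
C² = P²·S² = 1/12 ; C = -0.288675

-0.288675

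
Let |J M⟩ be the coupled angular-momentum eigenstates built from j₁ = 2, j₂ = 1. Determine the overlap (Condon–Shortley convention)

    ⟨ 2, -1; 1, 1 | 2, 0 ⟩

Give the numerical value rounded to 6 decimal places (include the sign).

j₁+j₂−J=1  J+j₁−j₂=3  J−j₁+j₂=1  j₁+j₂+J+1=6
(j₁±m₁, j₂±m₂, J±M) = (1,3,2,0,2,2)
P² = 2
sum k=1..1:
  [1] −1/2 = -1/2
S = -1/2
C² = P²·S² = 1/2 ; C = -0.707107

-0.707107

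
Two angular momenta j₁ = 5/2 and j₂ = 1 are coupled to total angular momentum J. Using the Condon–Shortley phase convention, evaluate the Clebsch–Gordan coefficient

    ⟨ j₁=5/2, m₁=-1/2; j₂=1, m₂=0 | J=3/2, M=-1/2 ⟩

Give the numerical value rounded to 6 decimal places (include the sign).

-0.632456  (= −√(2/5))

j₁+j₂−J=2  J+j₁−j₂=3  J−j₁+j₂=0  j₁+j₂+J+1=6
(j₁±m₁, j₂±m₂, J±M) = (2,3,1,1,1,2)
P² = 8/5
sum k=1..1:
  [1] −1/2 = -1/2
S = -1/2
C² = P²·S² = 2/5 ; C = -0.632456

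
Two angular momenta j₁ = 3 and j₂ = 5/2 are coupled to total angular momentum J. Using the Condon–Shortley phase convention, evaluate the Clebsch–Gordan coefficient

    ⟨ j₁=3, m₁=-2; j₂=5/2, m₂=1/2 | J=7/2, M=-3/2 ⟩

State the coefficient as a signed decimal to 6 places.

√[8·2!4!3!/10! · 1!5!3!2!2!5!] = √(1536/7)
  +(−1)^1/∏(1,1,4,2,0,1)! = -1/48  (running -1/48)
  +(−1)^2/∏(2,0,3,1,1,2)! = 1/24  (running 1/48)
⟨..|..⟩ = √(1536/7)·(1/48) = +0.308607

+√(2/21) = +0.308607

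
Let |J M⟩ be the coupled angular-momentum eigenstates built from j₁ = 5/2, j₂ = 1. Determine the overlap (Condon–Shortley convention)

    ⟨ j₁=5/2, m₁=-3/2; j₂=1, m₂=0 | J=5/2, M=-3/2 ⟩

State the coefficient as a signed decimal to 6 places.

-0.507093

√[6·1!4!1!/7! · 1!4!1!1!1!4!] = √(576/35)
  +(−1)^0/∏(0,1,4,1,0,0)! = 1/24  (running 1/24)
  +(−1)^1/∏(1,0,3,0,1,1)! = -1/6  (running -1/8)
⟨..|..⟩ = √(576/35)·(-1/8) = -0.507093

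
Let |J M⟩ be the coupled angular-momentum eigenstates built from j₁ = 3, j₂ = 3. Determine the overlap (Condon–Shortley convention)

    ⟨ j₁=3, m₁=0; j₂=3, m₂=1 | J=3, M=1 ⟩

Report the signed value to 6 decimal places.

+√(1/6) ≈ +0.408248

√[7·3!3!3!/10! · 3!3!4!2!4!2!] = √(864/25)
  +(−1)^1/∏(1,2,2,3,1,0)! = -1/24  (running -1/24)
  +(−1)^2/∏(2,1,1,2,2,1)! = 1/8  (running 1/12)
  +(−1)^3/∏(3,0,0,1,3,2)! = -1/72  (running 5/72)
⟨..|..⟩ = √(864/25)·(5/72) = +0.408248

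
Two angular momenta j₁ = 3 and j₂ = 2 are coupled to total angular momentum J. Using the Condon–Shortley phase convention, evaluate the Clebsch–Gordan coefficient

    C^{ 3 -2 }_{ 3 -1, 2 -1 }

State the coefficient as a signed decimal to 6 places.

√[7·2!4!2!/9! · 2!4!1!3!1!5!] = √(64)
  +(−1)^0/∏(0,2,4,1,0,1)! = 1/48  (running 1/48)
  +(−1)^1/∏(1,1,3,0,1,2)! = -1/12  (running -1/16)
⟨..|..⟩ = √(64)·(-1/16) = -0.500000

−√(1/4) = -0.500000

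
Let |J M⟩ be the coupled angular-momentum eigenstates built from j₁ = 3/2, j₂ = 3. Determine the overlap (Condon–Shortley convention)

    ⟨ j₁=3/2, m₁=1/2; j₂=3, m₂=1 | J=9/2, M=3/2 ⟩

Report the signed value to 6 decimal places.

triangle: 0!*3!*6!/10! = 4320/3628800
(j±m)!: 2!*1!*4!*2!*6!*3! = 414720
prefactor² = (2J+1)*Δ*N² = 34560/7
  k=0: +1/(0!*0!*1!*4!*2!*2!) = 1/96
Σ = 1/96  ⇒  CG² = 34560/7*1/96² = 15/28
CG = +√(15/28) = +0.731925

+0.731925  (= +√(15/28))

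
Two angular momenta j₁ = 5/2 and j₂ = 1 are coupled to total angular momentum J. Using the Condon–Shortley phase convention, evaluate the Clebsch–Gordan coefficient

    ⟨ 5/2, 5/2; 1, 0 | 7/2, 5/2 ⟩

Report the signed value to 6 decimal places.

triangle: 0!×5!×2!/8! = 240/40320
(j±m)!: 5!×0!×1!×1!×6!×1! = 86400
prefactor² = (2J+1)×Δ×N² = 28800/7
  k=0: +1/(0!×0!×0!×1!×5!×1!) = 1/120
Σ = 1/120  ⇒  CG² = 28800/7×1/120² = 2/7
CG = +√(2/7) = +0.534522

+√(2/7) = +0.534522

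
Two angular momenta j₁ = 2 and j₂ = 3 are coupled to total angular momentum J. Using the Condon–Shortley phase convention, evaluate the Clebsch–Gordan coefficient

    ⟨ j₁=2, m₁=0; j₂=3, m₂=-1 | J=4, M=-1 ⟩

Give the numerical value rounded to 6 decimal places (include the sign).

+√(3/28) ≈ +0.327327

triangle: 1!·3!·5!/10! = 720/3628800
(j±m)!: 2!·2!·2!·4!·3!·5! = 138240
prefactor² = (2J+1)·Δ·N² = 1728/7
  k=0: +1/(0!·1!·2!·2!·1!·3!) = 1/24
  k=1: −1/(1!·0!·1!·1!·2!·4!) = -1/48
Σ = 1/48  ⇒  CG² = 1728/7·1/48² = 3/28
CG = +√(3/28) = +0.327327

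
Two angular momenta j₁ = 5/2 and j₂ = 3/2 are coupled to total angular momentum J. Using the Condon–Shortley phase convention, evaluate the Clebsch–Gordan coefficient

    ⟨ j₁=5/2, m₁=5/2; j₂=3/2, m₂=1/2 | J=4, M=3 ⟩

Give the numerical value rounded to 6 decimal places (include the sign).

√[9·0!5!3!/9! · 5!0!2!1!7!1!] = √(21600)
  +(−1)^0/∏(0,0,0,2,5,1)! = 1/240  (running 1/240)
⟨..|..⟩ = √(21600)·(1/240) = +0.612372

+√(3/8) ≈ +0.612372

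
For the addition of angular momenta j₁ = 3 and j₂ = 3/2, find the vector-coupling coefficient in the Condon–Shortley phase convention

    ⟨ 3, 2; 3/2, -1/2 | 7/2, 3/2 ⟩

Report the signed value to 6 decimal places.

√[8·1!5!2!/9! · 5!1!1!2!5!2!] = √(6400/21)
  +(−1)^0/∏(0,1,1,1,4,1)! = 1/24  (running 1/24)
  +(−1)^1/∏(1,0,0,0,5,2)! = -1/240  (running 3/80)
⟨..|..⟩ = √(6400/21)·(3/80) = +0.654654

+0.654654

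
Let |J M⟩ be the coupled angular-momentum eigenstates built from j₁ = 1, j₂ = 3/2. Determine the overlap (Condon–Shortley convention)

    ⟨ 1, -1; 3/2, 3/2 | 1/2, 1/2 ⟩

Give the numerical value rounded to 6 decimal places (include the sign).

+0.707107  (= +√(1/2))

√[2·2!0!1!/4! · 0!2!3!0!1!0!] = √(2)
  +(−1)^2/∏(2,0,0,1,0,0)! = 1/2  (running 1/2)
⟨..|..⟩ = √(2)·(1/2) = +0.707107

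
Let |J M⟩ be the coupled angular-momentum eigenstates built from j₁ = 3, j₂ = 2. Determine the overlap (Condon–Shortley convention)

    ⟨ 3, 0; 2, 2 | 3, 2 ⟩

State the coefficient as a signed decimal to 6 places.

+√(1/3) ≈ +0.577350

√[7·2!4!2!/9! · 3!3!4!0!5!1!] = √(192)
  +(−1)^2/∏(2,0,1,2,3,0)! = 1/24  (running 1/24)
⟨..|..⟩ = √(192)·(1/24) = +0.577350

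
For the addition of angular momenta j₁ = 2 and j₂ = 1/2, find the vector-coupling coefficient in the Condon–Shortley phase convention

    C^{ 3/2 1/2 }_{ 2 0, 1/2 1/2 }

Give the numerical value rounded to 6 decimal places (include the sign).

√[4·1!3!0!/5! · 2!2!1!0!2!1!] = √(8/5)
  +(−1)^1/∏(1,0,1,0,2,0)! = -1/2  (running -1/2)
⟨..|..⟩ = √(8/5)·(-1/2) = -0.632456

−√(2/5) ≈ -0.632456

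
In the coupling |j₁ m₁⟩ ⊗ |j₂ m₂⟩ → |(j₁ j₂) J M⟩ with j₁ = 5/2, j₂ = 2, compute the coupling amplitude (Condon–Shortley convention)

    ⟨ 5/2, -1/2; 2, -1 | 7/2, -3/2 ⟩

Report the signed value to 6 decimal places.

+0.308607  (= +√(2/21))

j₁+j₂−J=1  J+j₁−j₂=4  J−j₁+j₂=3  j₁+j₂+J+1=9
(j₁±m₁, j₂±m₂, J±M) = (2,3,1,3,2,5)
P² = 384/7
sum k=0..1:
  [0] +1/12 = 1/12
  [1] −1/24 = -1/24
S = 1/24
C² = P²·S² = 2/21 ; C = +0.308607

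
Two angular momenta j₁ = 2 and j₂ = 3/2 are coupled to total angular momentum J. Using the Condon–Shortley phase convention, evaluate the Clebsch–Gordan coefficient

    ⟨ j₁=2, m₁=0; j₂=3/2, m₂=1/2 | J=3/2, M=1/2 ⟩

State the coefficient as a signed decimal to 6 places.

triangle: 2!·2!·1!/6! = 4/720
(j±m)!: 2!·2!·2!·1!·2!·1! = 16
prefactor² = (2J+1)·Δ·N² = 16/45
  k=1: −1/(1!·1!·1!·1!·1!·0!) = -1
  k=2: +1/(2!·0!·0!·0!·2!·1!) = 1/4
Σ = -3/4  ⇒  CG² = 16/45·(-3/4)² = 1/5
CG = −√(1/5) = -0.447214

−√(1/5) ≈ -0.447214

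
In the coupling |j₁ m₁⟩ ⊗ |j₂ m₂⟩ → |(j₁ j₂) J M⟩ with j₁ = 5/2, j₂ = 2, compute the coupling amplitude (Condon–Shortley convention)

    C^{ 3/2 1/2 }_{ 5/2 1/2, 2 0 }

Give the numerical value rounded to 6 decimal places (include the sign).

−√(2/35) = -0.239046

triangle: 3!×2!×1!/7! = 12/5040
(j±m)!: 3!×2!×2!×2!×2!×1! = 96
prefactor² = (2J+1)×Δ×N² = 32/35
  k=1: −1/(1!×2!×1!×1!×1!×0!) = -1/2
  k=2: +1/(2!×1!×0!×0!×2!×1!) = 1/4
Σ = -1/4  ⇒  CG² = 32/35×(-1/4)² = 2/35
CG = −√(2/35) = -0.239046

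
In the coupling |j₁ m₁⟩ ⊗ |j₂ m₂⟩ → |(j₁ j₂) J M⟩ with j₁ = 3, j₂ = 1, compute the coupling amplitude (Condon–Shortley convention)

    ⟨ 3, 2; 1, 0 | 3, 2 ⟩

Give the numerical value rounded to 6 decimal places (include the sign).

+√(1/3) = +0.577350

√[7·1!5!1!/8! · 5!1!1!1!5!1!] = √(300)
  +(−1)^0/∏(0,1,1,1,4,0)! = 1/24  (running 1/24)
  +(−1)^1/∏(1,0,0,0,5,1)! = -1/120  (running 1/30)
⟨..|..⟩ = √(300)·(1/30) = +0.577350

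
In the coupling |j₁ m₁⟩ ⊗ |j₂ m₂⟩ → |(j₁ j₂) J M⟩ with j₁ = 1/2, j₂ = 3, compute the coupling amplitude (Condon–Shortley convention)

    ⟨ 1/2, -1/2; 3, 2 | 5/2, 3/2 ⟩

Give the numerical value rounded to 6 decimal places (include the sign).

j₁+j₂−J=1  J+j₁−j₂=0  J−j₁+j₂=5  j₁+j₂+J+1=7
(j₁±m₁, j₂±m₂, J±M) = (0,1,5,1,4,1)
P² = 2880/7
sum k=1..1:
  [1] −1/24 = -1/24
S = -1/24
C² = P²·S² = 5/7 ; C = -0.845154

-0.845154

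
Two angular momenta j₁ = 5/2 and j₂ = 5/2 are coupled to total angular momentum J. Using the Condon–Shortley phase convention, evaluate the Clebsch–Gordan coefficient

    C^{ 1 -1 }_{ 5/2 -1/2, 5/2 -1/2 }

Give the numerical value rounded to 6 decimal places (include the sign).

+√(9/35) ≈ +0.507093

triangle: 4!×1!×1!/7! = 24/5040
(j±m)!: 2!×3!×2!×3!×0!×2! = 288
prefactor² = (2J+1)×Δ×N² = 144/35
  k=2: +1/(2!×2!×1!×0!×0!×1!) = 1/4
Σ = 1/4  ⇒  CG² = 144/35×1/4² = 9/35
CG = +√(9/35) = +0.507093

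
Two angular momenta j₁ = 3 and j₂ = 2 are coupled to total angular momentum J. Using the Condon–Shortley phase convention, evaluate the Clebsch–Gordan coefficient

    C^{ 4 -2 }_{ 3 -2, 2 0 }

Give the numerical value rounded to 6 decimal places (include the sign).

j₁+j₂−J=1  J+j₁−j₂=5  J−j₁+j₂=3  j₁+j₂+J+1=10
(j₁±m₁, j₂±m₂, J±M) = (1,5,2,2,2,6)
P² = 8640/7
sum k=0..1:
  [0] +1/240 = 1/240
  [1] −1/48 = -1/48
S = -1/60
C² = P²·S² = 12/35 ; C = -0.585540

−√(12/35) ≈ -0.585540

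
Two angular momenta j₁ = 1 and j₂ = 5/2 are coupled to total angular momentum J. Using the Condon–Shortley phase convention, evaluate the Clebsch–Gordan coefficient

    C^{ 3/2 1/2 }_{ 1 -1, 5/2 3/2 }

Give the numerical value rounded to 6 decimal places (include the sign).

+0.632456

√[4·2!0!3!/6! · 0!2!4!1!2!1!] = √(32/5)
  +(−1)^2/∏(2,0,0,2,0,1)! = 1/4  (running 1/4)
⟨..|..⟩ = √(32/5)·(1/4) = +0.632456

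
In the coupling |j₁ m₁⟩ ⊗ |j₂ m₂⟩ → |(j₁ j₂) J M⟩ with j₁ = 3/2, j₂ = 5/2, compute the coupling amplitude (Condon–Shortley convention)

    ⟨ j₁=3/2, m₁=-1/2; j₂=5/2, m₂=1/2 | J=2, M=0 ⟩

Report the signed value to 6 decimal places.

√[5·2!1!3!/7! · 1!2!3!2!2!2!] = √(8/7)
  +(−1)^1/∏(1,1,1,2,0,1)! = -1/2  (running -1/2)
  +(−1)^2/∏(2,0,0,1,1,2)! = 1/4  (running -1/4)
⟨..|..⟩ = √(8/7)·(-1/4) = -0.267261

-0.267261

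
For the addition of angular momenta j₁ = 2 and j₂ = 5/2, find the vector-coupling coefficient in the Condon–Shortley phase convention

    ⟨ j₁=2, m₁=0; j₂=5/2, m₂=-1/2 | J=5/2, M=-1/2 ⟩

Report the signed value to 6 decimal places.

√[6·2!2!3!/8! · 2!2!2!3!2!3!] = √(72/35)
  +(−1)^0/∏(0,2,2,2,0,1)! = 1/8  (running 1/8)
  +(−1)^1/∏(1,1,1,1,1,2)! = -1/2  (running -3/8)
  +(−1)^2/∏(2,0,0,0,2,3)! = 1/24  (running -1/3)
⟨..|..⟩ = √(72/35)·(-1/3) = -0.478091

-0.478091  (= −√(8/35))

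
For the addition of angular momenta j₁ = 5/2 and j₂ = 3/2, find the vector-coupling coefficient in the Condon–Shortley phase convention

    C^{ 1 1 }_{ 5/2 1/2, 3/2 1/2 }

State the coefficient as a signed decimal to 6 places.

√[3·3!2!0!/6! · 3!2!2!1!2!0!] = √(12/5)
  +(−1)^2/∏(2,1,0,0,2,0)! = 1/4  (running 1/4)
⟨..|..⟩ = √(12/5)·(1/4) = +0.387298

+0.387298  (= +√(3/20))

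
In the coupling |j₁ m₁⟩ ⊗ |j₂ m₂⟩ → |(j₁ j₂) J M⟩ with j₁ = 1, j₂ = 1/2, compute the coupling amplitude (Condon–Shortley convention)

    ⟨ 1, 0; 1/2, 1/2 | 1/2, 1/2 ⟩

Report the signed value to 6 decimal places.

-0.577350

√[2·1!1!0!/3! · 1!1!1!0!1!0!] = √(1/3)
  +(−1)^1/∏(1,0,0,0,1,0)! = -1  (running -1)
⟨..|..⟩ = √(1/3)·(-1) = -0.577350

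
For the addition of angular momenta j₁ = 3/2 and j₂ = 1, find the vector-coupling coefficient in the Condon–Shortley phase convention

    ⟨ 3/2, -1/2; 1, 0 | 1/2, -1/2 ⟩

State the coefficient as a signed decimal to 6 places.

−√(1/3) = -0.577350

triangle: 2!·1!·0!/4! = 2/24
(j±m)!: 1!·2!·1!·1!·0!·1! = 2
prefactor² = (2J+1)·Δ·N² = 1/3
  k=1: −1/(1!·1!·1!·0!·0!·0!) = -1
Σ = -1  ⇒  CG² = 1/3·(-1)² = 1/3
CG = −√(1/3) = -0.577350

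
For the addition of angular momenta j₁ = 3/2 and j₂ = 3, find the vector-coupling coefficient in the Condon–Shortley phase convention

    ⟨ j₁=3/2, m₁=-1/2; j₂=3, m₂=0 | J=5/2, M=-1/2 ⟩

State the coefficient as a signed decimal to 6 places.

√[6·2!1!4!/8! · 1!2!3!3!2!3!] = √(216/35)
  +(−1)^1/∏(1,1,1,2,0,2)! = -1/4  (running -1/4)
  +(−1)^2/∏(2,0,0,1,1,3)! = 1/12  (running -1/6)
⟨..|..⟩ = √(216/35)·(-1/6) = -0.414039

-0.414039  (= −√(6/35))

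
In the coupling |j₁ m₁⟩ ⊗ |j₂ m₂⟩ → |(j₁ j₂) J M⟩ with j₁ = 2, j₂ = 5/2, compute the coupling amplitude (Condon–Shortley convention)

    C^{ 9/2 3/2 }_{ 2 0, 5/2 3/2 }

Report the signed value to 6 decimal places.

triangle: 0!·4!·5!/10! = 2880/3628800
(j±m)!: 2!·2!·4!·1!·6!·3! = 414720
prefactor² = (2J+1)·Δ·N² = 23040/7
  k=0: +1/(0!·0!·2!·4!·2!·1!) = 1/96
Σ = 1/96  ⇒  CG² = 23040/7·1/96² = 5/14
CG = +√(5/14) = +0.597614

+0.597614  (= +√(5/14))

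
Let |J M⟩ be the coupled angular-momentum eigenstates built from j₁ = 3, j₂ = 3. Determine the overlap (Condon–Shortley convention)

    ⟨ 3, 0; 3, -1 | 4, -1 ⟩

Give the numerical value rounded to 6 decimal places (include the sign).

-0.312094

triangle: 2!·4!·4!/11! = 1152/39916800
(j±m)!: 3!·3!·2!·4!·3!·5! = 1244160
prefactor² = (2J+1)·Δ·N² = 124416/385
  k=0: +1/(0!·2!·3!·2!·1!·2!) = 1/48
  k=1: −1/(1!·1!·2!·1!·2!·3!) = -1/24
  k=2: +1/(2!·0!·1!·0!·3!·4!) = 1/288
Σ = -5/288  ⇒  CG² = 124416/385·(-5/288)² = 15/154
CG = −√(15/154) = -0.312094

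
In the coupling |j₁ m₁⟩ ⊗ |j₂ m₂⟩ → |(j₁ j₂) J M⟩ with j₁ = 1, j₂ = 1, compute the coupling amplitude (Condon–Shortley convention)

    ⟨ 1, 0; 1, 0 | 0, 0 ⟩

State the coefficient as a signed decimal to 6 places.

−√(1/3) ≈ -0.577350

triangle: 2!*0!*0!/3! = 2/6
(j±m)!: 1!*1!*1!*1!*0!*0! = 1
prefactor² = (2J+1)*Δ*N² = 1/3
  k=1: −1/(1!*1!*0!*0!*0!*0!) = -1
Σ = -1  ⇒  CG² = 1/3*(-1)² = 1/3
CG = −√(1/3) = -0.577350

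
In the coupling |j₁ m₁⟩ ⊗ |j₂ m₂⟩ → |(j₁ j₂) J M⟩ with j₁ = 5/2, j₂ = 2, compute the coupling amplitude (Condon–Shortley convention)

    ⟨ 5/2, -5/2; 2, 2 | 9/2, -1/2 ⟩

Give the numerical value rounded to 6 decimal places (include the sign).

+√(1/126) ≈ +0.089087

triangle: 0!×5!×4!/10! = 2880/3628800
(j±m)!: 0!×5!×4!×0!×4!×5! = 8294400
prefactor² = (2J+1)×Δ×N² = 460800/7
  k=0: +1/(0!×0!×5!×4!×0!×0!) = 1/2880
Σ = 1/2880  ⇒  CG² = 460800/7×1/2880² = 1/126
CG = +√(1/126) = +0.089087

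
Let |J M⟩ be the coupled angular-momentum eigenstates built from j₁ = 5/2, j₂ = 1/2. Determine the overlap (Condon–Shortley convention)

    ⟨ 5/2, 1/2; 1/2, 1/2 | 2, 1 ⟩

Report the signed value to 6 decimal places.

j₁+j₂−J=1  J+j₁−j₂=4  J−j₁+j₂=0  j₁+j₂+J+1=6
(j₁±m₁, j₂±m₂, J±M) = (3,2,1,0,3,1)
P² = 12
sum k=1..1:
  [1] −1/6 = -1/6
S = -1/6
C² = P²·S² = 1/3 ; C = -0.577350

−√(1/3) = -0.577350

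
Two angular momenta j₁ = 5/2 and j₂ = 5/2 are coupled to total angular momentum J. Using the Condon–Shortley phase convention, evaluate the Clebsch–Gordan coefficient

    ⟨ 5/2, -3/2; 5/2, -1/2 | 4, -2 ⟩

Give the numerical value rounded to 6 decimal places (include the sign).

j₁+j₂−J=1  J+j₁−j₂=4  J−j₁+j₂=4  j₁+j₂+J+1=10
(j₁±m₁, j₂±m₂, J±M) = (1,4,2,3,2,6)
P² = 20736/35
sum k=0..1:
  [0] +1/96 = 1/96
  [1] −1/36 = -1/36
S = -5/288
C² = P²·S² = 5/28 ; C = -0.422577

−√(5/28) = -0.422577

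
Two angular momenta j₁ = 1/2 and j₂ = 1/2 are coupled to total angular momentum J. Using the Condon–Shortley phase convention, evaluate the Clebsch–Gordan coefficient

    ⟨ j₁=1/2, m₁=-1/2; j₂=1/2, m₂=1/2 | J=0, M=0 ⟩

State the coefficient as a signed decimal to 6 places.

triangle: 1!·0!·0!/2! = 1/2
(j±m)!: 0!·1!·1!·0!·0!·0! = 1
prefactor² = (2J+1)·Δ·N² = 1/2
  k=1: −1/(1!·0!·0!·0!·0!·0!) = -1
Σ = -1  ⇒  CG² = 1/2·(-1)² = 1/2
CG = −√(1/2) = -0.707107

-0.707107  (= −√(1/2))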